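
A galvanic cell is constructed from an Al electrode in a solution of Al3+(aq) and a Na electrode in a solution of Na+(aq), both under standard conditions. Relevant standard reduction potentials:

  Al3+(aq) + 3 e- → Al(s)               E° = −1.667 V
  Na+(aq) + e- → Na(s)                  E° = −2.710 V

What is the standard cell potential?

Of the two couples in this cell, the one with the more positive reduction potential is reduced at the cathode: here that is Al³⁺/Al (−1.667 V); Na⁺/Na (−2.710 V) is the anode.
E°cell = E°(cathode) − E°(anode) = −1.667 − (−2.710) = +1.043 V.

+1.043 V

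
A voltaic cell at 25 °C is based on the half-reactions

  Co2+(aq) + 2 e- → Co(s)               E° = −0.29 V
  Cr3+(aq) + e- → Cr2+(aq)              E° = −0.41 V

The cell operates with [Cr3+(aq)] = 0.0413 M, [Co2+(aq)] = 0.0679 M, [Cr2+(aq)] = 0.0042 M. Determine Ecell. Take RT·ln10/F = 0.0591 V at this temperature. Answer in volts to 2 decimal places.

Since E°(Co²⁺/Co) > E°(Cr³⁺/Cr²⁺), Co²⁺/Co serves as the cathode.
E°cell = −0.29 − (−0.41) = +0.12 V, with n = 2 electrons transferred.
The balanced reaction is Co2+(aq) + 2 Cr2+(aq) → Co(s) + 2 Cr3+(aq), so Q = [Cr3+(aq)]^2 / ([Co2+(aq)]·[Cr2+(aq)]^2) = 1.42×10^3 and log Q = 3.154.
E = E° − (0.0591/n)·log Q = +0.12 − (0.0591/2)(3.154) = +0.03 V.

+0.03 V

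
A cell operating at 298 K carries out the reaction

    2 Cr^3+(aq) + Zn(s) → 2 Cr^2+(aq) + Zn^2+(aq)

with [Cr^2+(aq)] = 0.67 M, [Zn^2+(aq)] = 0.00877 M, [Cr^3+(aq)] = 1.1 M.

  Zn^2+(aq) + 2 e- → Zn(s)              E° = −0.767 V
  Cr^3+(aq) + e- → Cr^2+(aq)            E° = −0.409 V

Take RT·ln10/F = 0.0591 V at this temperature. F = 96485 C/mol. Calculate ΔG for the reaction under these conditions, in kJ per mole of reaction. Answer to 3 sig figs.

With Cr³⁺/Cr²⁺ reduced at the cathode, E°cell = −0.409 − (−0.767) = +0.358 V and n = 2.
Here Q = ([Cr^2+(aq)]^2·[Zn^2+(aq)]) / [Cr^3+(aq)]^2 = 0.00325 (log Q = −2.488), giving E = +0.358 − (0.0591/2)·(−2.488) = +0.4315 V.
Finally ΔG = −nFE = −(2)(96485 C/mol)(+0.4315 V) = −83.3 kJ/mol.

−83.3 kJ/mol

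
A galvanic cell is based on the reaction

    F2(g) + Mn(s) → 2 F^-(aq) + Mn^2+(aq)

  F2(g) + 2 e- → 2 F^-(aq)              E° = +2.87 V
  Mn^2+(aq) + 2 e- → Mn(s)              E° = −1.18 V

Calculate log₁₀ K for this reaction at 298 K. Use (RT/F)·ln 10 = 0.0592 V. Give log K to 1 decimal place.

The F₂/F⁻ couple is reduced (cathode); E°cell = +2.87 − (−1.18) = +4.05 V with n = 2.
At equilibrium E = 0, so log K = nE°cell / 0.0592 = (2)(+4.05) / 0.0592 = 136.8.

log K = 136.8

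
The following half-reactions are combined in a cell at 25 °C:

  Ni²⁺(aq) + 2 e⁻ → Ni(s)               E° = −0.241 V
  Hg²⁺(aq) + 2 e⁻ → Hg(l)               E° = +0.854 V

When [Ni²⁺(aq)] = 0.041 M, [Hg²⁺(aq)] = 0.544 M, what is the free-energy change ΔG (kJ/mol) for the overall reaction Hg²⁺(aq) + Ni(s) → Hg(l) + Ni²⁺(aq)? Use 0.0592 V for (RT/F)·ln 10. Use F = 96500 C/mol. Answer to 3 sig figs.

−218 kJ/mol

E°cell = +0.854 − (−0.241) = +1.095 V; the balanced reaction transfers n = 2 electrons.
The reaction quotient is [Ni²⁺(aq)] / [Hg²⁺(aq)] = 0.0754; by Nernst, E = +1.095 − (0.0592/2)(−1.123) = +1.1282 V.
ΔG = −nFE = −(2)(96500)(+1.1282) J/mol = −218 kJ/mol.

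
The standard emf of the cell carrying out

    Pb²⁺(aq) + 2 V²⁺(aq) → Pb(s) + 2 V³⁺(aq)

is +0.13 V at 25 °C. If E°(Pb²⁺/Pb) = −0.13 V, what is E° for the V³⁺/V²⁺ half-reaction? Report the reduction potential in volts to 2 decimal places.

In the reaction as written the Pb²⁺/Pb couple is reduced (cathode) and V³⁺/V²⁺ is oxidized (anode), so E°cell = E°(Pb²⁺/Pb) − E°(V³⁺/V²⁺).
E°(V³⁺/V²⁺) = E°(cathode) − E°cell = −0.13 − (+0.13) = −0.26 V.

−0.26 V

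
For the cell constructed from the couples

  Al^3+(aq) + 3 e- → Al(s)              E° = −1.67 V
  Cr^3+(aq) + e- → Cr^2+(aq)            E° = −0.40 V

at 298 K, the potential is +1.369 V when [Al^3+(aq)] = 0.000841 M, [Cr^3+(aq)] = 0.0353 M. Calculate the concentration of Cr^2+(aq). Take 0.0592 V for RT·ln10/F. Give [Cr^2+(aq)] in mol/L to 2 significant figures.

0.0080 M

The Cr³⁺/Cr²⁺ couple has the larger reduction potential, so it is the cathode: E°cell = −0.40 − (−1.67) = +1.27 V and n = 3.
Rearranging E = E° − (0.0592/n)·log Q gives log Q = 3(+1.27 − (+1.369))/0.0592 = −5.017.
For 3 Cr^3+(aq) + Al(s) → 3 Cr^2+(aq) + Al^3+(aq), the reaction quotient is Q = ([Cr^2+(aq)]^3·[Al^3+(aq)]) / [Cr^3+(aq)]^3.
Substituting the known concentrations and solving, log [Cr^2+(aq)] = −2.099 and [Cr^2+(aq)] = 0.0080 M.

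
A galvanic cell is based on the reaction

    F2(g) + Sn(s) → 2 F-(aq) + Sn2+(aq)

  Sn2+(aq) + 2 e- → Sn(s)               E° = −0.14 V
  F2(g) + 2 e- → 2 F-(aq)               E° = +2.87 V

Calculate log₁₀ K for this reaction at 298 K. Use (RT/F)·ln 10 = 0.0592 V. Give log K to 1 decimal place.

log K = 101.7

The F₂/F⁻ couple is reduced (cathode); E°cell = +2.87 − (−0.14) = +3.01 V with n = 2.
At equilibrium E = 0, so log K = nE°cell / 0.0592 = (2)(+3.01) / 0.0592 = 101.7.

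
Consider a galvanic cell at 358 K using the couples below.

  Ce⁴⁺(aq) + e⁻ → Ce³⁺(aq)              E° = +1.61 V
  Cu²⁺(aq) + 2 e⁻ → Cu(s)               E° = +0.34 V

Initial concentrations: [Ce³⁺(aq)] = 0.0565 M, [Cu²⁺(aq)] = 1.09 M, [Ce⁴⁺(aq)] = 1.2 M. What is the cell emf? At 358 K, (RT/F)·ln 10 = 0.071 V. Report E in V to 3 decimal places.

+1.363 V

Since E°(Ce⁴⁺/Ce³⁺) > E°(Cu²⁺/Cu), Ce⁴⁺/Ce³⁺ serves as the cathode.
The standard potential is +1.61 − (+0.34) = +1.27 V and the balanced reaction transfers n = 2 electrons.
For the overall reaction 2 Ce⁴⁺(aq) + Cu(s) → 2 Ce³⁺(aq) + Cu²⁺(aq), Q = ([Ce³⁺(aq)]^2·[Cu²⁺(aq)]) / [Ce⁴⁺(aq)]^2 = 0.00242, giving log Q = −2.617.
Applying E = E° − (RT ln10/nF)·log Q gives +1.27 − (0.071/2)(−2.617) = +1.363 V.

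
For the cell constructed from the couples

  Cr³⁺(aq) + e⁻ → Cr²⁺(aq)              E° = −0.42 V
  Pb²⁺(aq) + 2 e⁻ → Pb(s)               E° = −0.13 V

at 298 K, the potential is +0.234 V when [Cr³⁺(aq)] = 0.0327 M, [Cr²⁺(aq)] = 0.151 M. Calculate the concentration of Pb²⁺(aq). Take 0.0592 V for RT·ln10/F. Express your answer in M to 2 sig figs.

With Pb²⁺/Pb at the cathode and Cr³⁺/Cr²⁺ at the anode, E°cell = −0.13 − (−0.42) = +0.29 V (n = 2).
Rearranging E = E° − (0.0592/n)·log Q gives log Q = 2(+0.29 − (+0.234))/0.0592 = 1.892.
Balancing electrons gives Pb²⁺(aq) + 2 Cr²⁺(aq) → Pb(s) + 2 Cr³⁺(aq); thus Q = [Cr³⁺(aq)]^2 / ([Pb²⁺(aq)]·[Cr²⁺(aq)]^2).
Solving for the unknown gives log [Pb²⁺(aq)] = −3.221, so [Pb²⁺(aq)] ≈ 0.00060 M.

0.00060 M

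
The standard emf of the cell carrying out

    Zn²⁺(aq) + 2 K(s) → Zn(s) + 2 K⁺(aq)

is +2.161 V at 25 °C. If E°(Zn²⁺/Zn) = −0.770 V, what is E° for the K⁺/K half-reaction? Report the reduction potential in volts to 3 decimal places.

−2.931 V

In the reaction as written the Zn²⁺/Zn couple is reduced (cathode) and K⁺/K is oxidized (anode), so E°cell = E°(Zn²⁺/Zn) − E°(K⁺/K).
E°(K⁺/K) = E°(cathode) − E°cell = −0.770 − (+2.161) = −2.931 V.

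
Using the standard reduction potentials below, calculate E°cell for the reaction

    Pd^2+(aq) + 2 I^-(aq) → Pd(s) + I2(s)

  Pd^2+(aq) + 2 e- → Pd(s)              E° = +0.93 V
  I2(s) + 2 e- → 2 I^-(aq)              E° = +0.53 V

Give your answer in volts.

In the reaction as written, Pd^2+(aq) is reduced (cathode) and I2(s) is produced by oxidation at the anode.
E°cell = E°(cathode) − E°(anode) = +0.93 − (+0.53) = +0.40 V.

+0.40 V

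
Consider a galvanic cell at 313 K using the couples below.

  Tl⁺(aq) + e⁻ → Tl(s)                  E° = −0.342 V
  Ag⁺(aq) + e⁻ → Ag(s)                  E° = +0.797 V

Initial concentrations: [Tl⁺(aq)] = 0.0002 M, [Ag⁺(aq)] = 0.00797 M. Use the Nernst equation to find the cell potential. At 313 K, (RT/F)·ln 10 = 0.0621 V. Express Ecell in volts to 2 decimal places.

+1.24 V

Since E°(Ag⁺/Ag) > E°(Tl⁺/Tl), Ag⁺/Ag serves as the cathode.
E°cell = E°cat − E°an = +0.797 − (−0.342) = +1.139 V; n = 1.
For the overall reaction Ag⁺(aq) + Tl(s) → Ag(s) + Tl⁺(aq), Q = [Tl⁺(aq)] / [Ag⁺(aq)] = 0.0251, giving log Q = −1.600.
By the Nernst equation, E = +1.139 − (0.0621/1)·(−1.600) = +1.24 V.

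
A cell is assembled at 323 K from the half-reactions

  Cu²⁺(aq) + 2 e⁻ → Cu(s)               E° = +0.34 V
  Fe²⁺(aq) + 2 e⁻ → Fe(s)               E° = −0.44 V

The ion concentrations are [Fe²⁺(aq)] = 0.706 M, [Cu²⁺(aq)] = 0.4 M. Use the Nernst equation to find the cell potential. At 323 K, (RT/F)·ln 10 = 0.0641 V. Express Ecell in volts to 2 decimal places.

+0.77 V

Since E°(Cu²⁺/Cu) > E°(Fe²⁺/Fe), Cu²⁺/Cu serves as the cathode.
E°cell = E°cat − E°an = +0.34 − (−0.44) = +0.78 V; n = 2.
For the overall reaction Cu²⁺(aq) + Fe(s) → Cu(s) + Fe²⁺(aq), Q = [Fe²⁺(aq)] / [Cu²⁺(aq)] = 1.76, giving log Q = 0.247.
By the Nernst equation, E = +0.78 − (0.0641/2)·(0.247) = +0.77 V.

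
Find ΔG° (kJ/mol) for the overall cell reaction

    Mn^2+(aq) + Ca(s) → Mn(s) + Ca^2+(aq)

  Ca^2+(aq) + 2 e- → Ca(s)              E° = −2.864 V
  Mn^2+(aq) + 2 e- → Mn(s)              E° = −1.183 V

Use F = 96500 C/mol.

−324 kJ/mol

In the reaction as written Mn^2+(aq) is reduced, so the Mn²⁺/Mn couple is the cathode and Ca²⁺/Ca is the anode.
E°cell = −1.183 − (−2.864) = +1.681 V; balancing electrons gives n = 2.
ΔG° = −nFE°cell = −(2)(96500)(+1.681) J/mol = −324 kJ/mol.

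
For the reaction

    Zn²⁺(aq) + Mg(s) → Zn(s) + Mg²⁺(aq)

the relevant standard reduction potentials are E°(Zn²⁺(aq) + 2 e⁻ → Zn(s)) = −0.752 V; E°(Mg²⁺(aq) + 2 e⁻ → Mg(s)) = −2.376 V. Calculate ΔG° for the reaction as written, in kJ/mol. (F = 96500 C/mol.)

In the reaction as written Zn²⁺(aq) is reduced, so the Zn²⁺/Zn couple is the cathode and Mg²⁺/Mg is the anode.
E°cell = −0.752 − (−2.376) = +1.624 V; balancing electrons gives n = 2.
ΔG° = −nFE°cell = −(2)(96500)(+1.624) J/mol = −313 kJ/mol.

−313 kJ/mol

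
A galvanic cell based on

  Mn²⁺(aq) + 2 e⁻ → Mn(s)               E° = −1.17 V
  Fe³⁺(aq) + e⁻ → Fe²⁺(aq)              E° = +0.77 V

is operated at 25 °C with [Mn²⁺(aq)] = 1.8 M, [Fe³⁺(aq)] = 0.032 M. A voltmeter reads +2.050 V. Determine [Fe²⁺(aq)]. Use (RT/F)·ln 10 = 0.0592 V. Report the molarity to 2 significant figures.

Fe³⁺/Fe²⁺ is the cathode (higher E°); E°cell = +0.77 − (−1.17) = +1.94 V with n = 2.
From the Nernst equation, log Q = n(E° − E)/0.0592 = 2·(+1.94 − (+2.050))/0.0592 = −3.716.
Balancing electrons gives 2 Fe³⁺(aq) + Mn(s) → 2 Fe²⁺(aq) + Mn²⁺(aq); thus Q = ([Fe²⁺(aq)]^2·[Mn²⁺(aq)]) / [Fe³⁺(aq)]^2.
Substituting the known concentrations and solving, log [Fe²⁺(aq)] = −3.480 and [Fe²⁺(aq)] = 0.00033 M.

0.00033 M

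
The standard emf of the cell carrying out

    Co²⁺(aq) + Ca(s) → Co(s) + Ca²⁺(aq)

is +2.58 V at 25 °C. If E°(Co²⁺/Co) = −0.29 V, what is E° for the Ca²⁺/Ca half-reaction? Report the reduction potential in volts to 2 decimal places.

−2.87 V

In the reaction as written the Co²⁺/Co couple is reduced (cathode) and Ca²⁺/Ca is oxidized (anode), so E°cell = E°(Co²⁺/Co) − E°(Ca²⁺/Ca).
E°(Ca²⁺/Ca) = E°(cathode) − E°cell = −0.29 − (+2.58) = −2.87 V.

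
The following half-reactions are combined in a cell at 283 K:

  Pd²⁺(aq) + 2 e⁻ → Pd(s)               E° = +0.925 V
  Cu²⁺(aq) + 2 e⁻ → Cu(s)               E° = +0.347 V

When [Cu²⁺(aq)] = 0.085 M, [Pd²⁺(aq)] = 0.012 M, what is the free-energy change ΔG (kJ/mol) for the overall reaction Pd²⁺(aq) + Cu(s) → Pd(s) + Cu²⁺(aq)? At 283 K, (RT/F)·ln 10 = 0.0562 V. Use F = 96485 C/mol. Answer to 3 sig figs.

The standard cell potential is +0.925 − (+0.347) = +0.578 V, with n = 2 electrons in the balanced equation.
The reaction quotient is [Cu²⁺(aq)] / [Pd²⁺(aq)] = 7.08; by Nernst, E = +0.578 − (0.0562/2)(0.850) = +0.5541 V.
ΔG = −nFE = −(2)(96485)(+0.5541) J/mol = −107 kJ/mol.

−107 kJ/mol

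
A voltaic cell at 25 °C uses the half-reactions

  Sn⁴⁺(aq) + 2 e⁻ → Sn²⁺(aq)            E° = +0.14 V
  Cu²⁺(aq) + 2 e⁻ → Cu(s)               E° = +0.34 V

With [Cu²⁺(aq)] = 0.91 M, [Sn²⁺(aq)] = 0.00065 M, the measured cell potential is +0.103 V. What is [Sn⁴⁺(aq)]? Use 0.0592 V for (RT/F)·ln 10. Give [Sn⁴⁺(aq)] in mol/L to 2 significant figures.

The Cu²⁺/Cu couple has the larger reduction potential, so it is the cathode: E°cell = +0.34 − (+0.14) = +0.20 V and n = 2.
Rearranging E = E° − (0.0592/n)·log Q gives log Q = 2(+0.20 − (+0.103))/0.0592 = 3.277.
Balancing electrons gives Cu²⁺(aq) + Sn²⁺(aq) → Cu(s) + Sn⁴⁺(aq); thus Q = [Sn⁴⁺(aq)] / ([Cu²⁺(aq)]·[Sn²⁺(aq)]).
Substituting the known concentrations and solving, log [Sn⁴⁺(aq)] = 0.049 and [Sn⁴⁺(aq)] = 1.1 M.

1.1 M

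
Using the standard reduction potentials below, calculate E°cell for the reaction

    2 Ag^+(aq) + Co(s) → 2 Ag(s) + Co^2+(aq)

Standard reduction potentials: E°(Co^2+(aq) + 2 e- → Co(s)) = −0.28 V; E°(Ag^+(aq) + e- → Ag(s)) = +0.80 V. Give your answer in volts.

In the reaction as written, Ag^+(aq) is reduced (cathode) and Co^2+(aq) is produced by oxidation at the anode.
E°cell = E°(cathode) − E°(anode) = +0.80 − (−0.28) = +1.08 V.

+1.08 V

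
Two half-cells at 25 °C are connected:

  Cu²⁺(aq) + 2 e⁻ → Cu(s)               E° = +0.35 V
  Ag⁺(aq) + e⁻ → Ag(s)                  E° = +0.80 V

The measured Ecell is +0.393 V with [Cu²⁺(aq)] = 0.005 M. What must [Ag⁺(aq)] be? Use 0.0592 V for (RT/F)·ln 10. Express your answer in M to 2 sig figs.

0.0077 M

The Ag⁺/Ag couple has the larger reduction potential, so it is the cathode: E°cell = +0.80 − (+0.35) = +0.45 V and n = 2.
Rearranging E = E° − (0.0592/n)·log Q gives log Q = 2(+0.45 − (+0.393))/0.0592 = 1.926.
The balanced reaction is 2 Ag⁺(aq) + Cu(s) → 2 Ag(s) + Cu²⁺(aq), so Q = [Cu²⁺(aq)] / [Ag⁺(aq)]^2.
Isolating [Ag⁺(aq)] in Q = 10^{1.926} yields log [Ag⁺(aq)] = −2.114, i.e. 0.0077 M.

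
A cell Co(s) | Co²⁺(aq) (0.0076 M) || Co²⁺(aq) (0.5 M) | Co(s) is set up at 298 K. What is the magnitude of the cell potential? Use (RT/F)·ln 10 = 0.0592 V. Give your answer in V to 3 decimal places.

For a concentration cell E°cell = 0, since both electrodes use the same couple.
The compartment with the higher Co²⁺(aq) concentration (0.5 M) acts as the cathode; ions are reduced there and produced at the dilute (0.0076 M) anode.
With n = 2, Ecell = −(0.0592/2)·log([dilute]/[conc]) = −(0.0592/2)·log(0.0076/0.5) = +0.054 V.

0.054 V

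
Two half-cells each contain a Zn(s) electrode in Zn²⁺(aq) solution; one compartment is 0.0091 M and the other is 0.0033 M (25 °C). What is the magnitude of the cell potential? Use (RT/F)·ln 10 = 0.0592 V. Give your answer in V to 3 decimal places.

For a concentration cell E°cell = 0, since both electrodes use the same couple.
The compartment with the higher Zn²⁺(aq) concentration (0.0091 M) acts as the cathode; ions are reduced there and produced at the dilute (0.0033 M) anode.
With n = 2, Ecell = −(0.0592/2)·log([dilute]/[conc]) = −(0.0592/2)·log(0.0033/0.0091) = +0.013 V.

0.013 V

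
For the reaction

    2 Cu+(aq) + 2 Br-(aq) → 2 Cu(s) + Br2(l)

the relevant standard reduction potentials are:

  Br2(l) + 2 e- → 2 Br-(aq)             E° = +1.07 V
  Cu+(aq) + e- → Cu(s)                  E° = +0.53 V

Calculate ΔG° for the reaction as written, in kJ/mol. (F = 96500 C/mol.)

+104 kJ/mol

In the reaction as written Cu+(aq) is reduced, so the Cu⁺/Cu couple is the cathode and Br₂/Br⁻ is the anode.
E°cell = +0.53 − (+1.07) = −0.54 V; balancing electrons gives n = 2.
ΔG° = −nFE°cell = −(2)(96500)(−0.54) J/mol = +104 kJ/mol.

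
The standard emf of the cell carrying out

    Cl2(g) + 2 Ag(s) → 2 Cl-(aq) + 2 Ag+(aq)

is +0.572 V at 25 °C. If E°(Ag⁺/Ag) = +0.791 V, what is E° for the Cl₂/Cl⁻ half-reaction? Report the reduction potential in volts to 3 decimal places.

In the reaction as written the Cl₂/Cl⁻ couple is reduced (cathode) and Ag⁺/Ag is oxidized (anode), so E°cell = E°(Cl₂/Cl⁻) − E°(Ag⁺/Ag).
E°(Cl₂/Cl⁻) = E°cell + E°(anode) = +0.572 + (+0.791) = +1.363 V.

+1.363 V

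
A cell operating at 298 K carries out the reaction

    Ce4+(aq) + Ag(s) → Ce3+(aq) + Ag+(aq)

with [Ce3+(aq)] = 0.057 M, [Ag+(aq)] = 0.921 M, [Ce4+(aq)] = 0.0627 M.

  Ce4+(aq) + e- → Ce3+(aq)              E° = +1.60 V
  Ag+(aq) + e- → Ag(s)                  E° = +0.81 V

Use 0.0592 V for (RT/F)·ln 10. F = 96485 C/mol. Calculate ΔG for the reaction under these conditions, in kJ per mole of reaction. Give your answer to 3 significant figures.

With Ce⁴⁺/Ce³⁺ reduced at the cathode, E°cell = +1.60 − (+0.81) = +0.79 V and n = 1.
The reaction quotient is ([Ce3+(aq)]·[Ag+(aq)]) / [Ce4+(aq)] = 0.837; by Nernst, E = +0.79 − (0.0592/1)(−0.077) = +0.7946 V.
ΔG = −nFE = −(1)(96485)(+0.7946) J/mol = −76.7 kJ/mol.

−76.7 kJ/mol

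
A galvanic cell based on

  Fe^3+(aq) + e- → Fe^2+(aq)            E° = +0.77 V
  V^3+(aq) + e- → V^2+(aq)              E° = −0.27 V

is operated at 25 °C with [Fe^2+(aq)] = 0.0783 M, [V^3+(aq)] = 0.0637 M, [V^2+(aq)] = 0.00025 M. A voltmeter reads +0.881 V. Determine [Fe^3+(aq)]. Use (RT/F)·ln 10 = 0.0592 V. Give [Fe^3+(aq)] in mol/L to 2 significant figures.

With Fe³⁺/Fe²⁺ at the cathode and V³⁺/V²⁺ at the anode, E°cell = +0.77 − (−0.27) = +1.04 V (n = 1).
Since E = E° − (0.0592/n)·log Q, log Q = n(E° − E)/0.0592 = 2.686.
The balanced reaction is Fe^3+(aq) + V^2+(aq) → Fe^2+(aq) + V^3+(aq), so Q = ([Fe^2+(aq)]·[V^3+(aq)]) / ([Fe^3+(aq)]·[V^2+(aq)]).
Solving for the unknown gives log [Fe^3+(aq)] = −1.386, so [Fe^3+(aq)] ≈ 0.041 M.

0.041 M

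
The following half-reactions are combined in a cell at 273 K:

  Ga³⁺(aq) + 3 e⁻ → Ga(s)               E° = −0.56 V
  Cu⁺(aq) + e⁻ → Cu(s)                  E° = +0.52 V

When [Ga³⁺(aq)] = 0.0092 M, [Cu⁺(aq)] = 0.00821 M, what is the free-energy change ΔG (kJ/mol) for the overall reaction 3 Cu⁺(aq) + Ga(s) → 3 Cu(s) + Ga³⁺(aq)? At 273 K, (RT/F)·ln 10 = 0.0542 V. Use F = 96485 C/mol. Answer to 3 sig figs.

With Cu⁺/Cu reduced at the cathode, E°cell = +0.52 − (−0.56) = +1.08 V and n = 3.
The reaction quotient is [Ga³⁺(aq)] / [Cu⁺(aq)]^3 = 1.66×10^4; by Nernst, E = +1.08 − (0.0542/3)(4.221) = +1.0037 V.
Then ΔG = −nFE = −3 × 96485 × +1.0037 J/mol = −291 kJ/mol.

−291 kJ/mol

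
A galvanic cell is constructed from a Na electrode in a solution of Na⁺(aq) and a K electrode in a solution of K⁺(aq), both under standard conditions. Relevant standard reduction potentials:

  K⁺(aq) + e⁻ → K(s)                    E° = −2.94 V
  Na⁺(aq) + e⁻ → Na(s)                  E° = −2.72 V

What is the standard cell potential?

Of the two couples in this cell, the one with the more positive reduction potential is reduced at the cathode: here that is Na⁺/Na (−2.72 V); K⁺/K (−2.94 V) is the anode.
E°cell = E°(cathode) − E°(anode) = −2.72 − (−2.94) = +0.22 V.

+0.22 V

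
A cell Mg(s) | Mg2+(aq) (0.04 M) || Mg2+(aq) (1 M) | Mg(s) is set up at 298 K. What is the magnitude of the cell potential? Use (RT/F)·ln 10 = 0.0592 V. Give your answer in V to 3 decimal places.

0.041 V

For a concentration cell E°cell = 0, since both electrodes use the same couple.
The compartment with the higher Mg2+(aq) concentration (1 M) acts as the cathode; ions are reduced there and produced at the dilute (0.04 M) anode.
With n = 2, Ecell = −(0.0592/2)·log([dilute]/[conc]) = −(0.0592/2)·log(0.04/1) = +0.041 V.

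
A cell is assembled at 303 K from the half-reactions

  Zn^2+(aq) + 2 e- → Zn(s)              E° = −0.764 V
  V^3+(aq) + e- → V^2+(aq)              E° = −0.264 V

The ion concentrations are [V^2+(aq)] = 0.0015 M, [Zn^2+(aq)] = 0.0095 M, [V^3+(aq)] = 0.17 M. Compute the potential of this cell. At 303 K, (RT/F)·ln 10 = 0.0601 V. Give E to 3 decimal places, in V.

+0.684 V

Since E°(V³⁺/V²⁺) > E°(Zn²⁺/Zn), V³⁺/V²⁺ serves as the cathode.
The standard potential is −0.264 − (−0.764) = +0.500 V and the balanced reaction transfers n = 2 electrons.
For the overall reaction 2 V^3+(aq) + Zn(s) → 2 V^2+(aq) + Zn^2+(aq), Q = ([V^2+(aq)]^2·[Zn^2+(aq)]) / [V^3+(aq)]^2 = 7.4×10^−7, giving log Q = −6.131.
E = E° − (0.0601/n)·log Q = +0.500 − (0.0601/2)(−6.131) = +0.684 V.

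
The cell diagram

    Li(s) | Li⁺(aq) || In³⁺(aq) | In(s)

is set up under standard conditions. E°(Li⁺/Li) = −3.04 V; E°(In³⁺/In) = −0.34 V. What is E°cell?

By convention the left-hand electrode in cell notation is the anode (oxidation) and the right-hand electrode is the cathode (reduction).
E°cell = E°(right) − E°(left) = −0.34 − (−3.04) = +2.70 V.

+2.70 V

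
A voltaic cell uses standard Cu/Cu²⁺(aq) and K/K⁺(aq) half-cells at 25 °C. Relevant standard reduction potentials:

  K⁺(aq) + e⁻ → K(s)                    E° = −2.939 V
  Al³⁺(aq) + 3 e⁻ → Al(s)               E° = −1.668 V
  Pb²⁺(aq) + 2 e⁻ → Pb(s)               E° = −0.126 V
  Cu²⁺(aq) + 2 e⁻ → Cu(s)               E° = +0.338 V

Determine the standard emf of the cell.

Of the two couples in this cell, the one with the more positive reduction potential is reduced at the cathode: here that is Cu²⁺/Cu (+0.338 V); K⁺/K (−2.939 V) is the anode.
E°cell = E°(cathode) − E°(anode) = +0.338 − (−2.939) = +3.277 V.

+3.277 V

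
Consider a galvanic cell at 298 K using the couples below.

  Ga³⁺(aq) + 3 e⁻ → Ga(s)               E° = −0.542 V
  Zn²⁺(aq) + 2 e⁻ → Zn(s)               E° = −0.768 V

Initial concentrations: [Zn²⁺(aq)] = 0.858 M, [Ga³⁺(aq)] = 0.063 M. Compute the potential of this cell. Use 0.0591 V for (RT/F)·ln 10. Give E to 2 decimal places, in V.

+0.20 V

Ga³⁺/Ga is reduced (cathode, E° = −0.542 V) and Zn²⁺/Zn is oxidized (anode).
E°cell = −0.542 − (−0.768) = +0.226 V, with n = 6 electrons transferred.
Balancing gives 2 Ga³⁺(aq) + 3 Zn(s) → 2 Ga(s) + 3 Zn²⁺(aq); hence Q = [Zn²⁺(aq)]^3 / [Ga³⁺(aq)]^2 = 159 (log Q = 2.202).
E = E° − (0.0591/n)·log Q = +0.226 − (0.0591/6)(2.202) = +0.20 V.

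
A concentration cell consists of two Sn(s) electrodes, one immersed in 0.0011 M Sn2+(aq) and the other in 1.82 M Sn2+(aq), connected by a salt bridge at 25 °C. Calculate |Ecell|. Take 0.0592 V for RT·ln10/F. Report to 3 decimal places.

For a concentration cell E°cell = 0, since both electrodes use the same couple.
The compartment with the higher Sn2+(aq) concentration (1.82 M) acts as the cathode; ions are reduced there and produced at the dilute (0.0011 M) anode.
With n = 2, Ecell = −(0.0592/2)·log([dilute]/[conc]) = −(0.0592/2)·log(0.0011/1.82) = +0.095 V.

0.095 V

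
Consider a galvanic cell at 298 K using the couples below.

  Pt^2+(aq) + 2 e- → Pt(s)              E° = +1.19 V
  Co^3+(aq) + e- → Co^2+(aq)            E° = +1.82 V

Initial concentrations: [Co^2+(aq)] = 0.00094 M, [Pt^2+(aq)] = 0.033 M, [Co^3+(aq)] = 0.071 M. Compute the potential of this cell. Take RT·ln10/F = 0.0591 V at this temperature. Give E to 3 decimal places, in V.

+0.785 V

The Co³⁺/Co²⁺ couple has the more positive E°, so it is the cathode; Pt²⁺/Pt is the anode.
E°cell = +1.82 − (+1.19) = +0.63 V, with n = 2 electrons transferred.
Balancing gives 2 Co^3+(aq) + Pt(s) → 2 Co^2+(aq) + Pt^2+(aq); hence Q = ([Co^2+(aq)]^2·[Pt^2+(aq)]) / [Co^3+(aq)]^2 = 5.78×10^−6 (log Q = −5.238).
By the Nernst equation, E = +0.63 − (0.0591/2)·(−5.238) = +0.785 V.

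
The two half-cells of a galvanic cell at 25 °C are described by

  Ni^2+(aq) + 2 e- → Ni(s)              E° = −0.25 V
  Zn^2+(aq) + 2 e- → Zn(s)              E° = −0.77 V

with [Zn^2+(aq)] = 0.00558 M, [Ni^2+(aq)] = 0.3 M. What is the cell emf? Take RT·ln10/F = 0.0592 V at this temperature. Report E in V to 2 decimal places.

+0.57 V

The Ni²⁺/Ni couple has the more positive E°, so it is the cathode; Zn²⁺/Zn is the anode.
The standard potential is −0.25 − (−0.77) = +0.52 V and the balanced reaction transfers n = 2 electrons.
Balancing gives Ni^2+(aq) + Zn(s) → Ni(s) + Zn^2+(aq); hence Q = [Zn^2+(aq)] / [Ni^2+(aq)] = 0.0186 (log Q = −1.730).
E = E° − (0.0592/n)·log Q = +0.52 − (0.0592/2)(−1.730) = +0.57 V.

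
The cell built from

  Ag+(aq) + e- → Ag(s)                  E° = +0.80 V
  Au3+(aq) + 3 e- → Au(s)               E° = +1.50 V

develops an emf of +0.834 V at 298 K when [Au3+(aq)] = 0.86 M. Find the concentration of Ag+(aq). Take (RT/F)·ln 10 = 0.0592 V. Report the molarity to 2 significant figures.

0.0052 M

The Au³⁺/Au couple has the larger reduction potential, so it is the cathode: E°cell = +1.50 − (+0.80) = +0.70 V and n = 3.
From the Nernst equation, log Q = n(E° − E)/0.0592 = 3·(+0.70 − (+0.834))/0.0592 = −6.791.
Balancing electrons gives Au3+(aq) + 3 Ag(s) → Au(s) + 3 Ag+(aq); thus Q = [Ag+(aq)]^3 / [Au3+(aq)].
Solving for the unknown gives log [Ag+(aq)] = −2.286, so [Ag+(aq)] ≈ 0.0052 M.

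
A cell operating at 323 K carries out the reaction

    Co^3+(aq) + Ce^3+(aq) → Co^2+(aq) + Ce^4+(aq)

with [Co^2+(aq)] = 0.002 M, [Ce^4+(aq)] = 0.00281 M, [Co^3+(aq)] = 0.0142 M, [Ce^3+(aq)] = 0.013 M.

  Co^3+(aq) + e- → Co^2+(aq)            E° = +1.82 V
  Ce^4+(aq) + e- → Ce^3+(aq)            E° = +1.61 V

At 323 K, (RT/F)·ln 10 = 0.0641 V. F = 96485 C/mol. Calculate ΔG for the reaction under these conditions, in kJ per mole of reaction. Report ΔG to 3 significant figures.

−29.6 kJ/mol

The standard cell potential is +1.82 − (+1.61) = +0.21 V, with n = 1 electron in the balanced equation.
Here Q = ([Co^2+(aq)]·[Ce^4+(aq)]) / ([Co^3+(aq)]·[Ce^3+(aq)]) = 0.0304 (log Q = −1.516), giving E = +0.21 − (0.0641/1)·(−1.516) = +0.3072 V.
Then ΔG = −nFE = −1 × 96485 × +0.3072 J/mol = −29.6 kJ/mol.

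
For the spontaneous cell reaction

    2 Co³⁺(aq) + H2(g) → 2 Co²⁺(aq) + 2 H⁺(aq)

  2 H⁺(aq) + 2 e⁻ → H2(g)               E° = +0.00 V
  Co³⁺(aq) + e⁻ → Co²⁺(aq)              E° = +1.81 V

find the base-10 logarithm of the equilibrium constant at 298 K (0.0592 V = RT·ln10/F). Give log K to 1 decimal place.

The Co³⁺/Co²⁺ couple is reduced (cathode); E°cell = +1.81 − (+0.00) = +1.81 V with n = 2.
At equilibrium E = 0, so log K = nE°cell / 0.0592 = (2)(+1.81) / 0.0592 = 61.1.

log K = 61.1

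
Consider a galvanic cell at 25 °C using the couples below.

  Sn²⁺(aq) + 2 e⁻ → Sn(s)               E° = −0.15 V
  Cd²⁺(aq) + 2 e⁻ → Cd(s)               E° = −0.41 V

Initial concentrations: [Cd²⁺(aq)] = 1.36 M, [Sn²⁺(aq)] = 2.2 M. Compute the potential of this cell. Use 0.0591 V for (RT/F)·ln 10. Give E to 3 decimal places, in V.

+0.266 V

Sn²⁺/Sn is reduced (cathode, E° = −0.15 V) and Cd²⁺/Cd is oxidized (anode).
E°cell = −0.15 − (−0.41) = +0.26 V, with n = 2 electrons transferred.
For the overall reaction Sn²⁺(aq) + Cd(s) → Sn(s) + Cd²⁺(aq), Q = [Cd²⁺(aq)] / [Sn²⁺(aq)] = 0.618, giving log Q = −0.209.
Applying E = E° − (RT ln10/nF)·log Q gives +0.26 − (0.0591/2)(−0.209) = +0.266 V.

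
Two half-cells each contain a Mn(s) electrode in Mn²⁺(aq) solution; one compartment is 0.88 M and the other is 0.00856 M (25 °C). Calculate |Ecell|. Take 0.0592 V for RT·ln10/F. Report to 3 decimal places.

For a concentration cell E°cell = 0, since both electrodes use the same couple.
The compartment with the higher Mn²⁺(aq) concentration (0.88 M) acts as the cathode; ions are reduced there and produced at the dilute (0.00856 M) anode.
With n = 2, Ecell = −(0.0592/2)·log([dilute]/[conc]) = −(0.0592/2)·log(0.00856/0.88) = +0.060 V.

0.060 V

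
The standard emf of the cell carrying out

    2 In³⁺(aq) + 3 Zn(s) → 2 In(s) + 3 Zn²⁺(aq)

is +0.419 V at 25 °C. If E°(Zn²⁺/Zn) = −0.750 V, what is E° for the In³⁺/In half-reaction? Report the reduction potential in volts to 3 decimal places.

−0.331 V

In the reaction as written the In³⁺/In couple is reduced (cathode) and Zn²⁺/Zn is oxidized (anode), so E°cell = E°(In³⁺/In) − E°(Zn²⁺/Zn).
E°(In³⁺/In) = E°cell + E°(anode) = +0.419 + (−0.750) = −0.331 V.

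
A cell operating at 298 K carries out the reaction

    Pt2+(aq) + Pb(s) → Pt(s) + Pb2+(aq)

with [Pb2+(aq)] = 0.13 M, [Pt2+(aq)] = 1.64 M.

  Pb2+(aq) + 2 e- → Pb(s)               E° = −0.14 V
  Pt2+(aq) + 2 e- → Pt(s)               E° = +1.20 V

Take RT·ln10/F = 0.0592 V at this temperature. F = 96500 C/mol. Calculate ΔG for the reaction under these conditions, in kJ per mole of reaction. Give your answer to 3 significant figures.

The standard cell potential is +1.20 − (−0.14) = +1.34 V, with n = 2 electrons in the balanced equation.
The reaction quotient is [Pb2+(aq)] / [Pt2+(aq)] = 0.0793; by Nernst, E = +1.34 − (0.0592/2)(−1.101) = +1.3726 V.
Then ΔG = −nFE = −2 × 96500 × +1.3726 J/mol = −265 kJ/mol.

−265 kJ/mol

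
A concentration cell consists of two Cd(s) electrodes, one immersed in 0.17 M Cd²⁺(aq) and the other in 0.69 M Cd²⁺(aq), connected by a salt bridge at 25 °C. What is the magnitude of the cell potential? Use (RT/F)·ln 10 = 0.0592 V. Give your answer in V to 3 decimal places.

0.018 V

For a concentration cell E°cell = 0, since both electrodes use the same couple.
The compartment with the higher Cd²⁺(aq) concentration (0.69 M) acts as the cathode; ions are reduced there and produced at the dilute (0.17 M) anode.
With n = 2, Ecell = −(0.0592/2)·log([dilute]/[conc]) = −(0.0592/2)·log(0.17/0.69) = +0.018 V.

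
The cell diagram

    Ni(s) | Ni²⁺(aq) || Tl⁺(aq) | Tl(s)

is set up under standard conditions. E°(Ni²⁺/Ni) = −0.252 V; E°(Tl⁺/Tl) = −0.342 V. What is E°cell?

−0.090 V

By convention the left-hand electrode in cell notation is the anode (oxidation) and the right-hand electrode is the cathode (reduction).
E°cell = E°(right) − E°(left) = −0.342 − (−0.252) = −0.090 V.
The negative sign shows that, as written, the cell would require an external voltage to drive the reaction.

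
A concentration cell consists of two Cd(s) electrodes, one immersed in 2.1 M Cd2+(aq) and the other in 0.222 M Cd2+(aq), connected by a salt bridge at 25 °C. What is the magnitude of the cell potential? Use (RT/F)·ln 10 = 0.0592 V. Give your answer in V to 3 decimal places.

For a concentration cell E°cell = 0, since both electrodes use the same couple.
The compartment with the higher Cd2+(aq) concentration (2.1 M) acts as the cathode; ions are reduced there and produced at the dilute (0.222 M) anode.
With n = 2, Ecell = −(0.0592/2)·log([dilute]/[conc]) = −(0.0592/2)·log(0.222/2.1) = +0.029 V.

0.029 V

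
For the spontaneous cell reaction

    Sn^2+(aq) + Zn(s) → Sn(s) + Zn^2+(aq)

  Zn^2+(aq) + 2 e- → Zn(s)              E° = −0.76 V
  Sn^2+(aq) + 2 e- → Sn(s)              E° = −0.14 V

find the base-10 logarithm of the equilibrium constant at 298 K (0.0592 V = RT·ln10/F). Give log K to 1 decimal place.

log K = 20.9

The Sn²⁺/Sn couple is reduced (cathode); E°cell = −0.14 − (−0.76) = +0.62 V with n = 2.
At equilibrium E = 0, so log K = nE°cell / 0.0592 = (2)(+0.62) / 0.0592 = 20.9.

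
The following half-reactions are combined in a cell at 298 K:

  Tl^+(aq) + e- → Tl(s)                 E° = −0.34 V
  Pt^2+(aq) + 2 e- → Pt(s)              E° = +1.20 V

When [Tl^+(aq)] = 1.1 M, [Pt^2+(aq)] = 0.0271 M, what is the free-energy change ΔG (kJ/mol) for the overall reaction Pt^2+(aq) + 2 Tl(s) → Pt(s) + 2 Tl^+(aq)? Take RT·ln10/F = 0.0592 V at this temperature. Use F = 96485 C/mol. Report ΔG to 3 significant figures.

−288 kJ/mol

The standard cell potential is +1.20 − (−0.34) = +1.54 V, with n = 2 electrons in the balanced equation.
Here Q = [Tl^+(aq)]^2 / [Pt^2+(aq)] = 44.6 (log Q = 1.650), giving E = +1.54 − (0.0592/2)·(1.650) = +1.4912 V.
Then ΔG = −nFE = −2 × 96485 × +1.4912 J/mol = −288 kJ/mol.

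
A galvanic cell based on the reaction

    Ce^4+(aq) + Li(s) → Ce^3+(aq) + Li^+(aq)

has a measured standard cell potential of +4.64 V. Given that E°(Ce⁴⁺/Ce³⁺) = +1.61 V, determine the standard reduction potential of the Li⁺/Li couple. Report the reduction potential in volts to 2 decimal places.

In the reaction as written the Ce⁴⁺/Ce³⁺ couple is reduced (cathode) and Li⁺/Li is oxidized (anode), so E°cell = E°(Ce⁴⁺/Ce³⁺) − E°(Li⁺/Li).
E°(Li⁺/Li) = E°(cathode) − E°cell = +1.61 − (+4.64) = −3.03 V.

−3.03 V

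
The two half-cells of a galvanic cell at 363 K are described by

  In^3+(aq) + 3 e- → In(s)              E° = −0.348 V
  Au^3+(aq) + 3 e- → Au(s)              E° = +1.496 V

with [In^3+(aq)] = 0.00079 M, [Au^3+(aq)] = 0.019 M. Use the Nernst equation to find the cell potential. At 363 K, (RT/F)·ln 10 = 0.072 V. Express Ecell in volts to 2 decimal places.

Since E°(Au³⁺/Au) > E°(In³⁺/In), Au³⁺/Au serves as the cathode.
E°cell = +1.496 − (−0.348) = +1.844 V, with n = 3 electrons transferred.
For the overall reaction Au^3+(aq) + In(s) → Au(s) + In^3+(aq), Q = [In^3+(aq)] / [Au^3+(aq)] = 0.0416, giving log Q = −1.381.
E = E° − (0.072/n)·log Q = +1.844 − (0.072/3)(−1.381) = +1.88 V.

+1.88 V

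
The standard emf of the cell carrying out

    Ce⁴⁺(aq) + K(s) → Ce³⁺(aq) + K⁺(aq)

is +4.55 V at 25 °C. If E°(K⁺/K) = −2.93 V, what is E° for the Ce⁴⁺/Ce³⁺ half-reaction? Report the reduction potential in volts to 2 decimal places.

+1.62 V

In the reaction as written the Ce⁴⁺/Ce³⁺ couple is reduced (cathode) and K⁺/K is oxidized (anode), so E°cell = E°(Ce⁴⁺/Ce³⁺) − E°(K⁺/K).
E°(Ce⁴⁺/Ce³⁺) = E°cell + E°(anode) = +4.55 + (−2.93) = +1.62 V.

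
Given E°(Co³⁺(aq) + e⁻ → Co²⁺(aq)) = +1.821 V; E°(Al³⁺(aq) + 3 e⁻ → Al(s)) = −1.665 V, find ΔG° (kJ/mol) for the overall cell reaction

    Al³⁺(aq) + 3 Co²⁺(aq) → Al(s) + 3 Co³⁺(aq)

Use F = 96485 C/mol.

In the reaction as written Al³⁺(aq) is reduced, so the Al³⁺/Al couple is the cathode and Co³⁺/Co²⁺ is the anode.
E°cell = −1.665 − (+1.821) = −3.486 V; balancing electrons gives n = 3.
ΔG° = −nFE°cell = −(3)(96485)(−3.486) J/mol = +1009 kJ/mol.

+1009 kJ/mol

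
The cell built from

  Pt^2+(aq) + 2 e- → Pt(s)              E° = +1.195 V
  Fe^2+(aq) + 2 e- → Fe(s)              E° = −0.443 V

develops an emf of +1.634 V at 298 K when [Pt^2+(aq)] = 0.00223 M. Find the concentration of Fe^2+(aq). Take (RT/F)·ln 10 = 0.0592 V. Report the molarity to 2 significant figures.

With Pt²⁺/Pt at the cathode and Fe²⁺/Fe at the anode, E°cell = +1.195 − (−0.443) = +1.638 V (n = 2).
From the Nernst equation, log Q = n(E° − E)/0.0592 = 2·(+1.638 − (+1.634))/0.0592 = 0.135.
Balancing electrons gives Pt^2+(aq) + Fe(s) → Pt(s) + Fe^2+(aq); thus Q = [Fe^2+(aq)] / [Pt^2+(aq)].
Isolating [Fe^2+(aq)] in Q = 10^{0.135} yields log [Fe^2+(aq)] = −2.517, i.e. 0.0030 M.

0.0030 M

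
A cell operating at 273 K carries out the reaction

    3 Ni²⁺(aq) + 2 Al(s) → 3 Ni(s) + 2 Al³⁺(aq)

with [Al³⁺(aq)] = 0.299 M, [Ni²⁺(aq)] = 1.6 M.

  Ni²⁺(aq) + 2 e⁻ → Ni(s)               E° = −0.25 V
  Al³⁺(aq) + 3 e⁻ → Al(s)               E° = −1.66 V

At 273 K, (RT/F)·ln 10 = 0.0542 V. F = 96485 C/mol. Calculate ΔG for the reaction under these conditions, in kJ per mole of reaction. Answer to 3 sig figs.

With Ni²⁺/Ni reduced at the cathode, E°cell = −0.25 − (−1.66) = +1.41 V and n = 6.
Here Q = [Al³⁺(aq)]^2 / [Ni²⁺(aq)]^3 = 0.0218 (log Q = −1.661), giving E = +1.41 − (0.0542/6)·(−1.661) = +1.4250 V.
Finally ΔG = −nFE = −(6)(96485 C/mol)(+1.4250 V) = −825 kJ/mol.

−825 kJ/mol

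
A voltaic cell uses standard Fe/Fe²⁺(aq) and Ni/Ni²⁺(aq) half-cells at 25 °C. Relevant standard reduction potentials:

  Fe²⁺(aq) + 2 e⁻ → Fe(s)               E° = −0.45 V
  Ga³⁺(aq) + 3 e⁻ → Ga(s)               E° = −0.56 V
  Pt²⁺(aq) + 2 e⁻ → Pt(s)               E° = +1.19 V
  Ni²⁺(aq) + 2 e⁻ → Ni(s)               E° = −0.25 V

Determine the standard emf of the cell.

Of the two couples in this cell, the one with the more positive reduction potential is reduced at the cathode: here that is Ni²⁺/Ni (−0.25 V); Fe²⁺/Fe (−0.45 V) is the anode.
E°cell = E°(cathode) − E°(anode) = −0.25 − (−0.45) = +0.20 V.

+0.20 V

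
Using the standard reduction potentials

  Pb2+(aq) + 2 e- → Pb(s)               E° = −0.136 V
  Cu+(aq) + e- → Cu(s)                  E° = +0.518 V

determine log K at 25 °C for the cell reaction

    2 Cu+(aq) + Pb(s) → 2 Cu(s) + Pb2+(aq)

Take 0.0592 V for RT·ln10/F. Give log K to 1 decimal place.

The Cu⁺/Cu couple is reduced (cathode); E°cell = +0.518 − (−0.136) = +0.654 V with n = 2.
At equilibrium E = 0, so log K = nE°cell / 0.0592 = (2)(+0.654) / 0.0592 = 22.1.

log K = 22.1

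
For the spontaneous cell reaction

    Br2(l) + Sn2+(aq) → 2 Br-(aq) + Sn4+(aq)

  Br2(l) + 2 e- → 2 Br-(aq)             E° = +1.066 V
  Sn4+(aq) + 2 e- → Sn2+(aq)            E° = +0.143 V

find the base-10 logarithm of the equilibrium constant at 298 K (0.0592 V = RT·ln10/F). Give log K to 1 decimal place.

log K = 31.2

The Br₂/Br⁻ couple is reduced (cathode); E°cell = +1.066 − (+0.143) = +0.923 V with n = 2.
At equilibrium E = 0, so log K = nE°cell / 0.0592 = (2)(+0.923) / 0.0592 = 31.2.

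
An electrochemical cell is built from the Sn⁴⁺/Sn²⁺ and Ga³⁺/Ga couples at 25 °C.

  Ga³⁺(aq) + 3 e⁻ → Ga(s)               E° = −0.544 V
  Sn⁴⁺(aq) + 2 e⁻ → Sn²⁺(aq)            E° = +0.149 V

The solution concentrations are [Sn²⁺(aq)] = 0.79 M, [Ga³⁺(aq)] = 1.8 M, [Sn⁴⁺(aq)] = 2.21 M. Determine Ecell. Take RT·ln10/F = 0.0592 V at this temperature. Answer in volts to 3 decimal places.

+0.701 V

The Sn⁴⁺/Sn²⁺ couple has the more positive E°, so it is the cathode; Ga³⁺/Ga is the anode.
E°cell = +0.149 − (−0.544) = +0.693 V, with n = 6 electrons transferred.
For the overall reaction 3 Sn⁴⁺(aq) + 2 Ga(s) → 3 Sn²⁺(aq) + 2 Ga³⁺(aq), Q = ([Sn²⁺(aq)]^3·[Ga³⁺(aq)]^2) / [Sn⁴⁺(aq)]^3 = 0.148, giving log Q = −0.830.
By the Nernst equation, E = +0.693 − (0.0592/6)·(−0.830) = +0.701 V.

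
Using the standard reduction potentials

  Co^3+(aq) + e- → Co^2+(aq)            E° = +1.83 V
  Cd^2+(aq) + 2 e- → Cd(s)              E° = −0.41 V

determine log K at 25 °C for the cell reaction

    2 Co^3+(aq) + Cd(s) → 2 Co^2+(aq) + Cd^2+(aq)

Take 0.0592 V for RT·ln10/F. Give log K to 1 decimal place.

log K = 75.7

The Co³⁺/Co²⁺ couple is reduced (cathode); E°cell = +1.83 − (−0.41) = +2.24 V with n = 2.
At equilibrium E = 0, so log K = nE°cell / 0.0592 = (2)(+2.24) / 0.0592 = 75.7.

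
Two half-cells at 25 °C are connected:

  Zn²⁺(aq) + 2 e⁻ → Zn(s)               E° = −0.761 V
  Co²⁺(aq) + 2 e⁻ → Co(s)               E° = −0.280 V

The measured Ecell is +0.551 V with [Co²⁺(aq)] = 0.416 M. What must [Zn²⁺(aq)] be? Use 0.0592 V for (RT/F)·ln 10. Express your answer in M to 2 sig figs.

With Co²⁺/Co at the cathode and Zn²⁺/Zn at the anode, E°cell = −0.280 − (−0.761) = +0.481 V (n = 2).
Since E = E° − (0.0592/n)·log Q, log Q = n(E° − E)/0.0592 = −2.365.
For Co²⁺(aq) + Zn(s) → Co(s) + Zn²⁺(aq), the reaction quotient is Q = [Zn²⁺(aq)] / [Co²⁺(aq)].
Substituting the known concentrations and solving, log [Zn²⁺(aq)] = −2.746 and [Zn²⁺(aq)] = 0.0018 M.

0.0018 M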